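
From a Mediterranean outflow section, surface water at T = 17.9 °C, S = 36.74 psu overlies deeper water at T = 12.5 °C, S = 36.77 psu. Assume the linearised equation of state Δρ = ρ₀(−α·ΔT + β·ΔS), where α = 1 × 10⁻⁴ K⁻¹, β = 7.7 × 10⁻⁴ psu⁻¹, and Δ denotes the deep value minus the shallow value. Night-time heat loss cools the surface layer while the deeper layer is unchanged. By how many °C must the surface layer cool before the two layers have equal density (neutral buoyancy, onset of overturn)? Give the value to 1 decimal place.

Neutral buoyancy requires Δρ = 0, i.e. −α(T_deep − T_surf′) + β(S_deep − S_surf) = 0.
T_surf′ = T_deep − (β/α)·ΔS = 12.5 − (7.7 × 10⁻⁴/1 × 10⁻⁴)·(+0.03) = 12.269 °C.
Cooling required: 17.9 − (12.269) = 5.631 °C.

5.6 °C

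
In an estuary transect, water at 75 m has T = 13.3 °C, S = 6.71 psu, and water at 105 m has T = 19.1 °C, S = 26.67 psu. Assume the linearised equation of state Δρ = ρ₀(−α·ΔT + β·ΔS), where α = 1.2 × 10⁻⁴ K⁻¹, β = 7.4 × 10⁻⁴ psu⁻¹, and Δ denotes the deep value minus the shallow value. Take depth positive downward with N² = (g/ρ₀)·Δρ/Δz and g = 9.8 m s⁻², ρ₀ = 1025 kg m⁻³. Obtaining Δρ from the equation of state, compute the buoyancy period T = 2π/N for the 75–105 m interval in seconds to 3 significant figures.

92.7 s

ΔT = +5.8 K, ΔS = +19.96 psu (deep − shallow).
Δρ/ρ₀ = −αΔT + βΔS = -6.96 × 10⁻⁴ + 0.0147704 = 0.0140744, so Δρ ≈ 14.43 kg m⁻³.
N² = (g/ρ₀)·Δρ/Δz = g·(Δρ/ρ₀)/Δz = 9.8 × 0.0140744 / 30 = 4.5976 × 10⁻³ s⁻².
N = √(4.5976 × 10⁻³) = 0.067806 rad s⁻¹ → T = 2π/N = 92.664 s ≈ 92.7 s.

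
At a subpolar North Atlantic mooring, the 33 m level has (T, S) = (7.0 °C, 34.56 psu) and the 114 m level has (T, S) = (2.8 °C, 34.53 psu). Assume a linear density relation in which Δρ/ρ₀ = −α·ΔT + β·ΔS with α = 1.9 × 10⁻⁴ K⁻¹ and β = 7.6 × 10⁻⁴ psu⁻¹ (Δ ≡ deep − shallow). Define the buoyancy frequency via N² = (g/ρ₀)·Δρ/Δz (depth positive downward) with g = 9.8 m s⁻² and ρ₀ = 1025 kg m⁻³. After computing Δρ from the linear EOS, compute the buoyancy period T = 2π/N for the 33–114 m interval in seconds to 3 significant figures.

ΔT = -4.2 K, ΔS = -0.03 psu (deep − shallow).
Δρ/ρ₀ = −αΔT + βΔS = 7.98 × 10⁻⁴ − 2.28 × 10⁻⁵ = 7.752 × 10⁻⁴, so Δρ ≈ 0.7946 kg m⁻³.
N² = (g/ρ₀)·Δρ/Δz = g·(Δρ/ρ₀)/Δz = 9.8 × 7.752 × 10⁻⁴ / 81 = 9.3790 × 10⁻⁵ s⁻².
N = √(9.3790 × 10⁻⁵) = 9.6845 × 10⁻³ rad s⁻¹ → T = 2π/N = 648.79 s ≈ 649 s.

649 s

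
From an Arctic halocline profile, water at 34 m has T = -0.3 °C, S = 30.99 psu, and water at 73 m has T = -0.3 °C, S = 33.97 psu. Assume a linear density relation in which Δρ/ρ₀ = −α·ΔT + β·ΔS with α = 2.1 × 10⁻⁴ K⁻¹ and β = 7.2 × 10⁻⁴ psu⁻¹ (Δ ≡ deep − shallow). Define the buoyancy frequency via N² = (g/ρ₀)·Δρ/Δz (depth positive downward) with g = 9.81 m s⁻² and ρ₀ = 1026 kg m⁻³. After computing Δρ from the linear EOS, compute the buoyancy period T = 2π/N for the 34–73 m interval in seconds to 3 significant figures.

ΔT = +0.0 K, ΔS = +2.98 psu (deep − shallow).
Δρ/ρ₀ = −αΔT + βΔS = 0 + 2.1456 × 10⁻³ = 2.1456 × 10⁻³, so Δρ ≈ 2.201 kg m⁻³.
N² = (g/ρ₀)·Δρ/Δz = g·(Δρ/ρ₀)/Δz = 9.81 × 2.1456 × 10⁻³ / 39 = 5.3970 × 10⁻⁴ s⁻².
N = √(5.3970 × 10⁻⁴) = 0.023231 rad s⁻¹ → T = 2π/N = 270.47 s ≈ 270 s.

270 s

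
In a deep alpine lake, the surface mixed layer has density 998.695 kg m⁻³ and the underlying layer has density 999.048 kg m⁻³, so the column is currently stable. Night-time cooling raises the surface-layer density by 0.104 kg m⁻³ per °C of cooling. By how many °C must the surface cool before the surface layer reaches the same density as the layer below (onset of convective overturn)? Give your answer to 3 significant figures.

3.39 °C

Density deficit of the surface layer: 999.048 − 998.695 = 0.353 kg m⁻³.
Required change = 0.353 / 0.104 = 3.39 °C.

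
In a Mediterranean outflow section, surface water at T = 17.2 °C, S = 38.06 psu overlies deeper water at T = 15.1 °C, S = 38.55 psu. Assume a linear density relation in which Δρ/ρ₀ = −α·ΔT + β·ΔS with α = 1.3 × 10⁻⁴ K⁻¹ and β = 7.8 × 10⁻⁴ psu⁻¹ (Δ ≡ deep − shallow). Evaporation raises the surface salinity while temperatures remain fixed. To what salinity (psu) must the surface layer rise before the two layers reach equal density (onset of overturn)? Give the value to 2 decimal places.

Neutral buoyancy requires −α(T_deep − T_surf) + β(S_deep − S_surf′) = 0.
S_surf′ = S_deep − (α/β)·ΔT = 38.55 − (1.3 × 10⁻⁴/7.8 × 10⁻⁴)·(-2.1) = 38.9000 psu.
Increase required: 38.9000 − 38.06 = 0.8400 psu.

38.90 psu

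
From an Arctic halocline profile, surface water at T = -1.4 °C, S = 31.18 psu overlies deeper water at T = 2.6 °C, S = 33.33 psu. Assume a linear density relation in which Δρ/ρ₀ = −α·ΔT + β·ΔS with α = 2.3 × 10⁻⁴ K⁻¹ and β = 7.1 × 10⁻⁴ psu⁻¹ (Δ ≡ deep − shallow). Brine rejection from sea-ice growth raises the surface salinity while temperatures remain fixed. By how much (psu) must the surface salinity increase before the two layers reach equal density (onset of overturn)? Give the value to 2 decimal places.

Neutral buoyancy requires −α(T_deep − T_surf) + β(S_deep − S_surf′) = 0.
S_surf′ = S_deep − (α/β)·ΔT = 33.33 − (2.3 × 10⁻⁴/7.1 × 10⁻⁴)·(+4.0) = 32.0342 psu.
Increase required: 32.0342 − 31.18 = 0.8542 psu.

0.85 psu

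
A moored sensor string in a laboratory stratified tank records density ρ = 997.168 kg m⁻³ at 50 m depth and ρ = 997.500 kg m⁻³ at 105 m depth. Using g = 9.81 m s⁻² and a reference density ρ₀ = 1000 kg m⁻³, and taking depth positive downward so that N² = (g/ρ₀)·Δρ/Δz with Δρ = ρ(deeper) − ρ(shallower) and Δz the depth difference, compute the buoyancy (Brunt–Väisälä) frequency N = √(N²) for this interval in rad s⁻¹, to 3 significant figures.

7.70 × 10⁻³ rad s⁻¹

Δρ = 997.500 − 997.168 = 0.332 kg m⁻³ over Δz = 105 − 50 = 55 m.
N² = (9.81/1000) × (0.332/55) = 5.9217 × 10⁻⁵ s⁻².
N = √(5.9217 × 10⁻⁵) = 7.6953 × 10⁻³ rad s⁻¹ ≈ 7.70 × 10⁻³ rad s⁻¹.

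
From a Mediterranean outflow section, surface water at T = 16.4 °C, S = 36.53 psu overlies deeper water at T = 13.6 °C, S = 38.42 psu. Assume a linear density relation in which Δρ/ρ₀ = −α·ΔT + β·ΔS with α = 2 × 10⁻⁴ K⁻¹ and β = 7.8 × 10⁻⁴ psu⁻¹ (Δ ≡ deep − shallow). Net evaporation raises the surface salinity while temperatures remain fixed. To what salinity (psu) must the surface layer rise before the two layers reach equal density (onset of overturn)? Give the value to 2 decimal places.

39.14 psu

Neutral buoyancy requires −α(T_deep − T_surf) + β(S_deep − S_surf′) = 0.
S_surf′ = S_deep − (α/β)·ΔT = 38.42 − (2 × 10⁻⁴/7.8 × 10⁻⁴)·(-2.8) = 39.1379 psu.
Increase required: 39.1379 − 36.53 = 2.6079 psu.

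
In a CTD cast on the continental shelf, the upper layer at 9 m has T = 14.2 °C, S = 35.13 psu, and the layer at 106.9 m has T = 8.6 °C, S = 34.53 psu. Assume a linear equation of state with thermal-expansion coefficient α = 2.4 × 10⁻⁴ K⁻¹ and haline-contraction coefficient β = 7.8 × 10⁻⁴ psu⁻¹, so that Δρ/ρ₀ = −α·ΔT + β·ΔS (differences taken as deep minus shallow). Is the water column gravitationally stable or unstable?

ΔT = 8.6 − 14.2 = -5.6 K and ΔS = 34.53 − 35.13 = -0.60 psu (deep − shallow).
−αΔT = 1.344 × 10⁻³; βΔS = -4.68 × 10⁻⁴; sum Δρ/ρ₀ = 8.76 × 10⁻⁴.
Δρ/ρ₀ > 0, so Δρ > 0: deeper water is denser → statically stable.

stable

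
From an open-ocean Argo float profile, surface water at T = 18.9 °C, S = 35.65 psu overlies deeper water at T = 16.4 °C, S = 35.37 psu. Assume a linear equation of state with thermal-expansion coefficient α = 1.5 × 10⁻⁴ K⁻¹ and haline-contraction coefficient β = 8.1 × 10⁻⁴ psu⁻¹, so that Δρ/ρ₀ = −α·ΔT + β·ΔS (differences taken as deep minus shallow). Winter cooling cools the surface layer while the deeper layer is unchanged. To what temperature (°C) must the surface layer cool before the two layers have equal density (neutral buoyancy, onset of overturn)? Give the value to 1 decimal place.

17.9 °C

Neutral buoyancy requires Δρ = 0, i.e. −α(T_deep − T_surf′) + β(S_deep − S_surf) = 0.
T_surf′ = T_deep − (β/α)·ΔS = 16.4 − (8.1 × 10⁻⁴/1.5 × 10⁻⁴)·(-0.28) = 17.912 °C.
Cooling required: 18.9 − (17.912) = 0.988 °C.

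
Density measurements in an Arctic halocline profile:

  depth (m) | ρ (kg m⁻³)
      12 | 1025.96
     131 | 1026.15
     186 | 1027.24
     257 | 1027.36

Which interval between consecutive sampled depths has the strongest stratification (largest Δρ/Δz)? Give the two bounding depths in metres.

Compute the density gradient over each adjacent pair:
  12–131 m: Δρ/Δz = 0.19/119 = 1.6 × 10⁻³ kg m⁻⁴
  131–186 m: Δρ/Δz = 1.09/55 = 0.020 kg m⁻⁴
  186–257 m: Δρ/Δz = 0.12/71 = 1.7 × 10⁻³ kg m⁻⁴
The largest gradient is in the 131–186 m interval — the pycnocline.

131–186 m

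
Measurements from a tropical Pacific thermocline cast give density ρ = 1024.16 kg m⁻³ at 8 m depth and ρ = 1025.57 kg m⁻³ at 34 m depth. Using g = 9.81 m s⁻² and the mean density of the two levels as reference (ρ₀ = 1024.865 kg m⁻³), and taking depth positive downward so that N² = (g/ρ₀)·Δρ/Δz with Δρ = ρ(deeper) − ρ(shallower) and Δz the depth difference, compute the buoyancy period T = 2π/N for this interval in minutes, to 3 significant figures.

Δρ = 1025.57 − 1024.16 = 1.41 kg m⁻³ over Δz = 34 − 8 = 26 m.
N² = (9.81/1024.865) × (1.41/26) = 5.1910 × 10⁻⁴ s⁻².
N = √(5.1910 × 10⁻⁴) = 0.022784 rad s⁻¹, so T = 2π/N = 275.77 s = 4.5962 min ≈ 4.60 min.

4.60 min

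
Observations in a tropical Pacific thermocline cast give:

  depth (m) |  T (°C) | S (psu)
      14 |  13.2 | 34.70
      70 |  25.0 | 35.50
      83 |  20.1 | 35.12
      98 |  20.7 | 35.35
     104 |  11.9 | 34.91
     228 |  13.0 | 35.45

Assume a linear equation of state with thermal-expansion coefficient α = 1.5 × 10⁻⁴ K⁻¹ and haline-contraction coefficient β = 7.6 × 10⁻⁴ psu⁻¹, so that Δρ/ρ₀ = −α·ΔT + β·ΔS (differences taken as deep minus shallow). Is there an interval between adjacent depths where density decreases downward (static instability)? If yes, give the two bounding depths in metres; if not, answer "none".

Evaluate Δρ/ρ₀ = −αΔT + βΔS across each adjacent pair:
  14–70 m: −αΔT+βΔS = −(1.5 × 10⁻⁴)(+11.8)+(7.6 × 10⁻⁴)(+0.80) = -1.2 × 10⁻³ → UNSTABLE
  70–83 m: −αΔT+βΔS = −(1.5 × 10⁻⁴)(-4.9)+(7.6 × 10⁻⁴)(-0.38) = 4.5 × 10⁻⁴ → stable
  83–98 m: −αΔT+βΔS = −(1.5 × 10⁻⁴)(+0.6)+(7.6 × 10⁻⁴)(+0.23) = 8.5 × 10⁻⁵ → stable
  98–104 m: −αΔT+βΔS = −(1.5 × 10⁻⁴)(-8.8)+(7.6 × 10⁻⁴)(-0.44) = 9.9 × 10⁻⁴ → stable
  104–228 m: −αΔT+βΔS = −(1.5 × 10⁻⁴)(+1.1)+(7.6 × 10⁻⁴)(+0.54) = 2.5 × 10⁻⁴ → stable
The 14–70 m interval has Δρ < 0: lighter water underlies denser water.

14–70 m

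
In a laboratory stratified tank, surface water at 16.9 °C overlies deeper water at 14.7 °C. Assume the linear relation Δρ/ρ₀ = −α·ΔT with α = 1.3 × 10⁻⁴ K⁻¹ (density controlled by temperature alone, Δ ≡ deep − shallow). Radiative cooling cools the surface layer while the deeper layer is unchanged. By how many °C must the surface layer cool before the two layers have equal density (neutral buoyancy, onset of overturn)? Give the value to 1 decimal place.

With temperature the only control, equal density requires T_surf′ = T_deep.
T_surf′ = 14.7 °C.
Cooling required: 16.9 − 14.7 = 2.2 °C.

2.2 °C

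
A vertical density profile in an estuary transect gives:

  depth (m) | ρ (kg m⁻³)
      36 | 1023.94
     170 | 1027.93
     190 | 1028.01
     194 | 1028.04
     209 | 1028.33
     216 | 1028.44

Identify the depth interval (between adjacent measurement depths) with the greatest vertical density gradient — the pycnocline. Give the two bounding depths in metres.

Compute the density gradient over each adjacent pair:
  36–170 m: Δρ/Δz = 3.99/134 = 0.030 kg m⁻⁴
  170–190 m: Δρ/Δz = 0.08/20 = 4.0 × 10⁻³ kg m⁻⁴
  190–194 m: Δρ/Δz = 0.03/4 = 7.5 × 10⁻³ kg m⁻⁴
  194–209 m: Δρ/Δz = 0.29/15 = 0.019 kg m⁻⁴
  209–216 m: Δρ/Δz = 0.11/7 = 0.016 kg m⁻⁴
The largest gradient is in the 36–170 m interval — the pycnocline.

36–170 m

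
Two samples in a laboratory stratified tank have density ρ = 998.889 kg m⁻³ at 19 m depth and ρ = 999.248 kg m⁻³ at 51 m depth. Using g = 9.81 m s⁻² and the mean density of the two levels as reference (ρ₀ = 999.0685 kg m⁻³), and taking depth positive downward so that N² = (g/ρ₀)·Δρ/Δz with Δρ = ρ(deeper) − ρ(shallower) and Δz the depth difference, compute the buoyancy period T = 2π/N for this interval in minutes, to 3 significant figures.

Δρ = 999.248 − 998.889 = 0.359 kg m⁻³ over Δz = 51 − 19 = 32 m.
N² = (9.81/999.0685) × (0.359/32) = 1.1016 × 10⁻⁴ s⁻².
N = √(1.1016 × 10⁻⁴) = 0.010496 rad s⁻¹, so T = 2π/N = 598.63 s = 9.9772 min ≈ 9.98 min.

9.98 min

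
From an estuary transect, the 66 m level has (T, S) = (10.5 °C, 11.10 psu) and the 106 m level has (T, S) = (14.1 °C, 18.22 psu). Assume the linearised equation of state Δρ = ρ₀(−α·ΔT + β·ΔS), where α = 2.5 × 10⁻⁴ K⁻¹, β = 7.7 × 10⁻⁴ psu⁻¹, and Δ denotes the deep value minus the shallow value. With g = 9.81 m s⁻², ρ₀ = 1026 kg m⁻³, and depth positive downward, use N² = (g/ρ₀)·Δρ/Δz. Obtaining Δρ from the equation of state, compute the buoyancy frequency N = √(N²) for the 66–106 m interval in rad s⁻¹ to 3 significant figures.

0.0335 rad s⁻¹

ΔT = +3.6 K, ΔS = +7.12 psu (deep − shallow).
Δρ/ρ₀ = −αΔT + βΔS = -9.00 × 10⁻⁴ + 5.4824 × 10⁻³ = 4.5824 × 10⁻³, so Δρ ≈ 4.702 kg m⁻³.
N² = (g/ρ₀)·Δρ/Δz = g·(Δρ/ρ₀)/Δz = 9.81 × 4.5824 × 10⁻³ / 40 = 1.1238 × 10⁻³ s⁻².
N = √(1.1238 × 10⁻³) = 0.033523 rad s⁻¹ ≈ 0.0335 rad s⁻¹.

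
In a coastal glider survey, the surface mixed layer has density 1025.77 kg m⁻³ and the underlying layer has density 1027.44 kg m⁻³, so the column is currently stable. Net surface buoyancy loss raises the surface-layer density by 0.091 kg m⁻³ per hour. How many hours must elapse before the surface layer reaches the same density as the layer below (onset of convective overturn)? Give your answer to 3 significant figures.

Density deficit of the surface layer: 1027.44 − 1025.77 = 1.67 kg m⁻³.
Required change = 1.67 / 0.091 = 18.4 hours.

18.4 hours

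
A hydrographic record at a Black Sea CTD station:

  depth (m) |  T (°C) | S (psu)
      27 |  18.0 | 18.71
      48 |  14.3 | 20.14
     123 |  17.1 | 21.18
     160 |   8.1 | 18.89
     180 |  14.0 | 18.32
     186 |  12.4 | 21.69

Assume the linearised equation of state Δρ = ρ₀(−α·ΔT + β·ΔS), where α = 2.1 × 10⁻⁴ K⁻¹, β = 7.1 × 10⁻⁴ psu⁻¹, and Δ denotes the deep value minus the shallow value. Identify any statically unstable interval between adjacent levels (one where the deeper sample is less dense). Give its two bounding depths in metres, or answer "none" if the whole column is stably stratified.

160–180 m

Evaluate Δρ/ρ₀ = −αΔT + βΔS across each adjacent pair:
  27–48 m: −αΔT+βΔS = −(2.1 × 10⁻⁴)(-3.7)+(7.1 × 10⁻⁴)(+1.43) = 1.8 × 10⁻³ → stable
  48–123 m: −αΔT+βΔS = −(2.1 × 10⁻⁴)(+2.8)+(7.1 × 10⁻⁴)(+1.04) = 1.5 × 10⁻⁴ → stable
  123–160 m: −αΔT+βΔS = −(2.1 × 10⁻⁴)(-9.0)+(7.1 × 10⁻⁴)(-2.29) = 2.6 × 10⁻⁴ → stable
  160–180 m: −αΔT+βΔS = −(2.1 × 10⁻⁴)(+5.9)+(7.1 × 10⁻⁴)(-0.57) = -1.6 × 10⁻³ → UNSTABLE
  180–186 m: −αΔT+βΔS = −(2.1 × 10⁻⁴)(-1.6)+(7.1 × 10⁻⁴)(+3.37) = 2.7 × 10⁻³ → stable
The 160–180 m interval has Δρ < 0: lighter water underlies denser water.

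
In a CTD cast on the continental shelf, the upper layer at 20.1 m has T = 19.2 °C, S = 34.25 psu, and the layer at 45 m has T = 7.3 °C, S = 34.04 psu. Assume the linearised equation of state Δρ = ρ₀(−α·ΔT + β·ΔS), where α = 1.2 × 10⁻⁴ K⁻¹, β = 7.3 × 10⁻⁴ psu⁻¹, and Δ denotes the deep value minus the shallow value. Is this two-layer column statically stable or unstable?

stable

ΔT = 7.3 − 19.2 = -11.9 K and ΔS = 34.04 − 34.25 = -0.21 psu (deep − shallow).
−αΔT = 1.428 × 10⁻³; βΔS = -1.533 × 10⁻⁴; sum Δρ/ρ₀ = 1.2747 × 10⁻³.
Δρ/ρ₀ > 0, so Δρ > 0: deeper water is denser → statically stable.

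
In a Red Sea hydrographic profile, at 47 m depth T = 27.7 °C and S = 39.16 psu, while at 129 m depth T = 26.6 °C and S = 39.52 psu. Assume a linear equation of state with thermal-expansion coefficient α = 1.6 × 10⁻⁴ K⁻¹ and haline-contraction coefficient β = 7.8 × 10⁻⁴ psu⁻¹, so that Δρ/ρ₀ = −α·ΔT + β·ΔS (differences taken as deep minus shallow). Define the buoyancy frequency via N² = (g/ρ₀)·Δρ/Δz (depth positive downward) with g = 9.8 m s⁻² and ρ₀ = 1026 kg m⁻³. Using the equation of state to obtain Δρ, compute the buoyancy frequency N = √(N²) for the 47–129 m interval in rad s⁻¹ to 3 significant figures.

ΔT = -1.1 K, ΔS = +0.36 psu (deep − shallow).
Δρ/ρ₀ = −αΔT + βΔS = 1.76 × 10⁻⁴ + 2.808 × 10⁻⁴ = 4.568 × 10⁻⁴, so Δρ ≈ 0.4687 kg m⁻³.
N² = (g/ρ₀)·Δρ/Δz = g·(Δρ/ρ₀)/Δz = 9.8 × 4.568 × 10⁻⁴ / 82 = 5.4593 × 10⁻⁵ s⁻².
N = √(5.4593 × 10⁻⁵) = 7.3887 × 10⁻³ rad s⁻¹ ≈ 7.39 × 10⁻³ rad s⁻¹.

7.39 × 10⁻³ rad s⁻¹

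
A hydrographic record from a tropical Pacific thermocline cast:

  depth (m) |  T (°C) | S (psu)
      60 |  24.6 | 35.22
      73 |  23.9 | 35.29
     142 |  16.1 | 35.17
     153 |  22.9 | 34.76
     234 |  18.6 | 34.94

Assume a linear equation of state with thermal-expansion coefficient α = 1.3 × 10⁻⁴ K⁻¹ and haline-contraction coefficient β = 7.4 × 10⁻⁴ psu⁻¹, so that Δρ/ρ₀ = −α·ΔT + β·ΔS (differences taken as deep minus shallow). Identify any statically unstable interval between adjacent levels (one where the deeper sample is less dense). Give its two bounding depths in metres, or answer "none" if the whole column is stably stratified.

142–153 m

Evaluate Δρ/ρ₀ = −αΔT + βΔS across each adjacent pair:
  60–73 m: −αΔT+βΔS = −(1.3 × 10⁻⁴)(-0.7)+(7.4 × 10⁻⁴)(+0.07) = 1.4 × 10⁻⁴ → stable
  73–142 m: −αΔT+βΔS = −(1.3 × 10⁻⁴)(-7.8)+(7.4 × 10⁻⁴)(-0.12) = 9.3 × 10⁻⁴ → stable
  142–153 m: −αΔT+βΔS = −(1.3 × 10⁻⁴)(+6.8)+(7.4 × 10⁻⁴)(-0.41) = -1.2 × 10⁻³ → UNSTABLE
  153–234 m: −αΔT+βΔS = −(1.3 × 10⁻⁴)(-4.3)+(7.4 × 10⁻⁴)(+0.18) = 6.9 × 10⁻⁴ → stable
The 142–153 m interval has Δρ < 0: lighter water underlies denser water.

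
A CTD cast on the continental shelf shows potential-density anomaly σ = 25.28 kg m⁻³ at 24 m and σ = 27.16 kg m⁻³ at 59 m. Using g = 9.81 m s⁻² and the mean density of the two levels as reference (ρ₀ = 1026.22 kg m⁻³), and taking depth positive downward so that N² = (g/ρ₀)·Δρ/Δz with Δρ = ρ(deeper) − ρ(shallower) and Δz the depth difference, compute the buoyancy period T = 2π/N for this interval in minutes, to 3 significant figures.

4.62 min

Δρ = 1027.16 − 1025.28 = 1.88 kg m⁻³ over Δz = 59 − 24 = 35 m.
N² = (9.81/1026.22) × (1.88/35) = 5.1347 × 10⁻⁴ s⁻².
N = √(5.1347 × 10⁻⁴) = 0.022660 rad s⁻¹, so T = 2π/N = 277.28 s = 4.6213 min ≈ 4.62 min.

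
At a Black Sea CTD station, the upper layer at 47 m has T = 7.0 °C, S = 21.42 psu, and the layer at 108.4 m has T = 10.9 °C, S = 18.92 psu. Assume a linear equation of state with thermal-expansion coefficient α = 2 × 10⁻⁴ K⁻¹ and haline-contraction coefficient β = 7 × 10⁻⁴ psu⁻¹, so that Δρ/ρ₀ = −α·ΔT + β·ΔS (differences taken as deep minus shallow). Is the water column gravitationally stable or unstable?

unstable

ΔT = 10.9 − 7.0 = +3.9 K and ΔS = 18.92 − 21.42 = -2.50 psu (deep − shallow).
−αΔT = -7.80 × 10⁻⁴; βΔS = -1.75 × 10⁻³; sum Δρ/ρ₀ = -2.53 × 10⁻³.
Δρ/ρ₀ < 0, so Δρ < 0: deeper water is lighter → statically unstable; the column would overturn.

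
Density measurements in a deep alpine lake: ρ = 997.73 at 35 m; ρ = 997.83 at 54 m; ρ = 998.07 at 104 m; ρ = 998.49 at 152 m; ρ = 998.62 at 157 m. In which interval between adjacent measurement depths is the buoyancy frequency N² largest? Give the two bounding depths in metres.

152–157 m

Compute the density gradient over each adjacent pair:
  35–54 m: Δρ/Δz = 0.10/19 = 5.3 × 10⁻³ kg m⁻⁴
  54–104 m: Δρ/Δz = 0.24/50 = 4.8 × 10⁻³ kg m⁻⁴
  104–152 m: Δρ/Δz = 0.42/48 = 8.7 × 10⁻³ kg m⁻⁴
  152–157 m: Δρ/Δz = 0.13/5 = 0.026 kg m⁻⁴
The largest gradient is in the 152–157 m interval — the pycnocline.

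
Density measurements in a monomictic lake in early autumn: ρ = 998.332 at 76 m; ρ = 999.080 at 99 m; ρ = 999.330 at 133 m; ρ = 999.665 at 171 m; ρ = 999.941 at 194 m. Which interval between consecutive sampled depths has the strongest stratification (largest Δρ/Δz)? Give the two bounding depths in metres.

Compute the density gradient over each adjacent pair:
  76–99 m: Δρ/Δz = 0.748/23 = 0.033 kg m⁻⁴
  99–133 m: Δρ/Δz = 0.250/34 = 7.4 × 10⁻³ kg m⁻⁴
  133–171 m: Δρ/Δz = 0.335/38 = 8.8 × 10⁻³ kg m⁻⁴
  171–194 m: Δρ/Δz = 0.276/23 = 0.012 kg m⁻⁴
The largest gradient is in the 76–99 m interval — the pycnocline.

76–99 m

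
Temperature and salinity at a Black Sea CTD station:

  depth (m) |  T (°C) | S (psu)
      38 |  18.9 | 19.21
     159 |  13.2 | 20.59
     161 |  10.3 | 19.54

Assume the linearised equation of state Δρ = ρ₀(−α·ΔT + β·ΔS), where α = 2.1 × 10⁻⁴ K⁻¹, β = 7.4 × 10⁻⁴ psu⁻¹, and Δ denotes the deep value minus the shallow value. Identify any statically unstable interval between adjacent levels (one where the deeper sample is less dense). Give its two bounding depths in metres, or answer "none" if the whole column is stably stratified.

159–161 m

Evaluate Δρ/ρ₀ = −αΔT + βΔS across each adjacent pair:
  38–159 m: −αΔT+βΔS = −(2.1 × 10⁻⁴)(-5.7)+(7.4 × 10⁻⁴)(+1.38) = 2.2 × 10⁻³ → stable
  159–161 m: −αΔT+βΔS = −(2.1 × 10⁻⁴)(-2.9)+(7.4 × 10⁻⁴)(-1.05) = -1.7 × 10⁻⁴ → UNSTABLE
The 159–161 m interval has Δρ < 0: lighter water underlies denser water.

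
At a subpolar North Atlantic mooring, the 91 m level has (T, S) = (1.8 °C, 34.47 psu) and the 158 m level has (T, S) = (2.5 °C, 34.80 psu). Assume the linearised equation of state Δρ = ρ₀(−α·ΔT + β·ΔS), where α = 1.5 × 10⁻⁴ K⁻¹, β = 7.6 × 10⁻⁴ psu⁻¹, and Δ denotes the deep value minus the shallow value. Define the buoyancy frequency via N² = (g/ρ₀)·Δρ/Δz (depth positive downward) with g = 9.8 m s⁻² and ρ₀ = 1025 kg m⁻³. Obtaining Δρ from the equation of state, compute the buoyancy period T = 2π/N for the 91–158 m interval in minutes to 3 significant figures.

ΔT = +0.7 K, ΔS = +0.33 psu (deep − shallow).
Δρ/ρ₀ = −αΔT + βΔS = -1.05 × 10⁻⁴ + 2.508 × 10⁻⁴ = 1.458 × 10⁻⁴, so Δρ ≈ 0.1494 kg m⁻³.
N² = (g/ρ₀)·Δρ/Δz = g·(Δρ/ρ₀)/Δz = 9.8 × 1.458 × 10⁻⁴ / 67 = 2.1326 × 10⁻⁵ s⁻².
N = √(2.1326 × 10⁻⁵) = 4.6180 × 10⁻³ rad s⁻¹ → T = 2π/N = 1.3606 × 10³ s = 22.677 min ≈ 22.7 min.

22.7 min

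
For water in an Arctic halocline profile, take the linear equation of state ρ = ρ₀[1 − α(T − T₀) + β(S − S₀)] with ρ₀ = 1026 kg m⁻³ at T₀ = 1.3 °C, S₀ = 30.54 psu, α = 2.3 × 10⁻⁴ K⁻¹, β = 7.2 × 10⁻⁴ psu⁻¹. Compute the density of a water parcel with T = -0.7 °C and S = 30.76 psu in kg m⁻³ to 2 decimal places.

T − T₀ = -2.0 K, S − S₀ = +0.22 psu.
Bracket = 1 − α·(-2.0) + β·(+0.22) = 1 + (6.184 × 10⁻⁴) = 1.0006184.
ρ = 1026 × 1.0006184 = 1026.63 kg m⁻³.

1026.63 kg m⁻³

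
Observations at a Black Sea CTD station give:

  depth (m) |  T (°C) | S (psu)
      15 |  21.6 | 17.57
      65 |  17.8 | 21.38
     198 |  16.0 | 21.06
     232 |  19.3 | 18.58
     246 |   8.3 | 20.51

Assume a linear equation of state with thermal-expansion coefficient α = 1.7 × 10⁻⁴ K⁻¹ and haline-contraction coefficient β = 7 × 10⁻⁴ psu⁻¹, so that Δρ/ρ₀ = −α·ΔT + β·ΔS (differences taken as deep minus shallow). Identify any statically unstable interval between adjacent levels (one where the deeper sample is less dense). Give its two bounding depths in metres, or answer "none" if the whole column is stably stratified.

198–232 m

Evaluate Δρ/ρ₀ = −αΔT + βΔS across each adjacent pair:
  15–65 m: −αΔT+βΔS = −(1.7 × 10⁻⁴)(-3.8)+(7 × 10⁻⁴)(+3.81) = 3.3 × 10⁻³ → stable
  65–198 m: −αΔT+βΔS = −(1.7 × 10⁻⁴)(-1.8)+(7 × 10⁻⁴)(-0.32) = 8.2 × 10⁻⁵ → stable
  198–232 m: −αΔT+βΔS = −(1.7 × 10⁻⁴)(+3.3)+(7 × 10⁻⁴)(-2.48) = -2.3 × 10⁻³ → UNSTABLE
  232–246 m: −αΔT+βΔS = −(1.7 × 10⁻⁴)(-11.0)+(7 × 10⁻⁴)(+1.93) = 3.2 × 10⁻³ → stable
The 198–232 m interval has Δρ < 0: lighter water underlies denser water.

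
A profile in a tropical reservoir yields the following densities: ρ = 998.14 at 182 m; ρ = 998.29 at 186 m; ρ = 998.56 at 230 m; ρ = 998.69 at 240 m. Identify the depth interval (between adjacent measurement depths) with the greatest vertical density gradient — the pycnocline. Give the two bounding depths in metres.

Compute the density gradient over each adjacent pair:
  182–186 m: Δρ/Δz = 0.15/4 = 0.037 kg m⁻⁴
  186–230 m: Δρ/Δz = 0.27/44 = 6.1 × 10⁻³ kg m⁻⁴
  230–240 m: Δρ/Δz = 0.13/10 = 0.013 kg m⁻⁴
The largest gradient is in the 182–186 m interval — the pycnocline.

182–186 m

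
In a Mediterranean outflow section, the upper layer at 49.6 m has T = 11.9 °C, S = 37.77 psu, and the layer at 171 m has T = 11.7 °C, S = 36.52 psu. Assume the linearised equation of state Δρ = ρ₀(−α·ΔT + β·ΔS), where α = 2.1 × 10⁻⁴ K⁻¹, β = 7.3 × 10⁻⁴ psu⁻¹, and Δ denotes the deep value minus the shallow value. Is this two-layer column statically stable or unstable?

unstable

ΔT = 11.7 − 11.9 = -0.2 K and ΔS = 36.52 − 37.77 = -1.25 psu (deep − shallow).
−αΔT = 4.20 × 10⁻⁵; βΔS = -9.125 × 10⁻⁴; sum Δρ/ρ₀ = -8.705 × 10⁻⁴.
Δρ/ρ₀ < 0, so Δρ < 0: deeper water is lighter → statically unstable; the column would overturn.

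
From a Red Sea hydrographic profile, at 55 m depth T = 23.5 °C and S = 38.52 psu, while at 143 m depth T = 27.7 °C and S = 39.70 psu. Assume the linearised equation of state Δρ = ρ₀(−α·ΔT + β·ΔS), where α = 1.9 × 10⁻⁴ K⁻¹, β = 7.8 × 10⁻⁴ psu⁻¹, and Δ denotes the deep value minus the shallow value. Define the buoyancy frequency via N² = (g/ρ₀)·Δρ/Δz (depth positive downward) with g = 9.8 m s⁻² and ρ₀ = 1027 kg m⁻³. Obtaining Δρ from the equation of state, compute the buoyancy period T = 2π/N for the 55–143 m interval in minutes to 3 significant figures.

28.4 min

ΔT = +4.2 K, ΔS = +1.18 psu (deep − shallow).
Δρ/ρ₀ = −αΔT + βΔS = -7.98 × 10⁻⁴ + 9.204 × 10⁻⁴ = 1.224 × 10⁻⁴, so Δρ ≈ 0.1257 kg m⁻³.
N² = (g/ρ₀)·Δρ/Δz = g·(Δρ/ρ₀)/Δz = 9.8 × 1.224 × 10⁻⁴ / 88 = 1.3631 × 10⁻⁵ s⁻².
N = √(1.3631 × 10⁻⁵) = 3.6920 × 10⁻³ rad s⁻¹ → T = 2π/N = 1.7018 × 10³ s = 28.363 min ≈ 28.4 min.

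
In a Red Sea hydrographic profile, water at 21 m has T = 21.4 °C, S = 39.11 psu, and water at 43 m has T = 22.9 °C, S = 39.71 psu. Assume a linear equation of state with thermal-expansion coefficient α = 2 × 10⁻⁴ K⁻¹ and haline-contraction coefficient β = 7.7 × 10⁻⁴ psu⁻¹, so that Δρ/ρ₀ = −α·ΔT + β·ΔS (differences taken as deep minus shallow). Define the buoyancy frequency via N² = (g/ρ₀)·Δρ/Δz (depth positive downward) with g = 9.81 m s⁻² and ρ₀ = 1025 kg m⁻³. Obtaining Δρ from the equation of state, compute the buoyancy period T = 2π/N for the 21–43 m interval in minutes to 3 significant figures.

12.3 min

ΔT = +1.5 K, ΔS = +0.60 psu (deep − shallow).
Δρ/ρ₀ = −αΔT + βΔS = -3.00 × 10⁻⁴ + 4.62 × 10⁻⁴ = 1.62 × 10⁻⁴, so Δρ ≈ 0.1660 kg m⁻³.
N² = (g/ρ₀)·Δρ/Δz = g·(Δρ/ρ₀)/Δz = 9.81 × 1.62 × 10⁻⁴ / 22 = 7.2237 × 10⁻⁵ s⁻².
N = √(7.2237 × 10⁻⁵) = 8.4992 × 10⁻³ rad s⁻¹ → T = 2π/N = 739.27 s = 12.321 min ≈ 12.3 min.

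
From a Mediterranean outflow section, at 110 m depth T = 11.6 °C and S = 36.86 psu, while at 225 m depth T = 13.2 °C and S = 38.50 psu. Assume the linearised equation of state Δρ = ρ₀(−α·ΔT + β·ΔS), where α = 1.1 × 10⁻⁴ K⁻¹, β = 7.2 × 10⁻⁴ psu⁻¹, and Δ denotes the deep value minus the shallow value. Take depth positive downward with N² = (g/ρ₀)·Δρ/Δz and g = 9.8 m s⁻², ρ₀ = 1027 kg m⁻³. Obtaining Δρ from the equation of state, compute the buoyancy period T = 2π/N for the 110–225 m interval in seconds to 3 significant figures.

679 s

ΔT = +1.6 K, ΔS = +1.64 psu (deep − shallow).
Δρ/ρ₀ = −αΔT + βΔS = -1.76 × 10⁻⁴ + 1.1808 × 10⁻³ = 1.0048 × 10⁻³, so Δρ ≈ 1.032 kg m⁻³.
N² = (g/ρ₀)·Δρ/Δz = g·(Δρ/ρ₀)/Δz = 9.8 × 1.0048 × 10⁻³ / 115 = 8.5626 × 10⁻⁵ s⁻².
N = √(8.5626 × 10⁻⁵) = 9.2534 × 10⁻³ rad s⁻¹ → T = 2π/N = 679.01 s ≈ 679 s.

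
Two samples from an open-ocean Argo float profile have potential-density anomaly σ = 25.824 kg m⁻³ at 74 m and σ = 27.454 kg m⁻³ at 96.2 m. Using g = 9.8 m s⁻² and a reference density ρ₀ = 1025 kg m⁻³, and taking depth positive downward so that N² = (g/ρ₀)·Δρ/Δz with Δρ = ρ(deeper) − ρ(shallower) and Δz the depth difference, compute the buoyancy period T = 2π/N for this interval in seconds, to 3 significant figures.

237 s

Δρ = 1027.454 − 1025.824 = 1.630 kg m⁻³ over Δz = 96.2 − 74 = 22.2 m.
N² = (9.8/1025) × (1.630/22.2) = 7.0200 × 10⁻⁴ s⁻².
N = √(7.0200 × 10⁻⁴) = 0.026495 rad s⁻¹, so T = 2π/N = 237.15 s ≈ 237 s.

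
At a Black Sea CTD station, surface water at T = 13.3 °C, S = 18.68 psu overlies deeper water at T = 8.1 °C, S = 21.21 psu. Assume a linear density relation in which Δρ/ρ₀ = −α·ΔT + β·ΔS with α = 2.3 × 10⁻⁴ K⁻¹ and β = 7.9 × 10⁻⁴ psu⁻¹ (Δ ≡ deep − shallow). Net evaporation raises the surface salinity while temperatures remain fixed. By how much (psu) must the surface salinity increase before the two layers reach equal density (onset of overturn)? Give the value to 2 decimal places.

4.04 psu

Neutral buoyancy requires −α(T_deep − T_surf) + β(S_deep − S_surf′) = 0.
S_surf′ = S_deep − (α/β)·ΔT = 21.21 − (2.3 × 10⁻⁴/7.9 × 10⁻⁴)·(-5.2) = 22.7239 psu.
Increase required: 22.7239 − 18.68 = 4.0439 psu.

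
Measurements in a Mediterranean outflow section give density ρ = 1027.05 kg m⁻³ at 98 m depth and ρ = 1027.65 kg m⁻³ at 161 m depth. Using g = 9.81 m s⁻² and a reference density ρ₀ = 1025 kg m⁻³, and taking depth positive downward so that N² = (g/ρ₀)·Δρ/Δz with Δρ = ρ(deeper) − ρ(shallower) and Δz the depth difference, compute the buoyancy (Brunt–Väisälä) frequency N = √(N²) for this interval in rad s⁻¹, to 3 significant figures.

9.55 × 10⁻³ rad s⁻¹

Δρ = 1027.65 − 1027.05 = 0.60 kg m⁻³ over Δz = 161 − 98 = 63 m.
N² = (9.81/1025) × (0.60/63) = 9.1150 × 10⁻⁵ s⁻².
N = √(9.1150 × 10⁻⁵) = 9.5473 × 10⁻³ rad s⁻¹ ≈ 9.55 × 10⁻³ rad s⁻¹.
N² > 0, so the interval is statically stable.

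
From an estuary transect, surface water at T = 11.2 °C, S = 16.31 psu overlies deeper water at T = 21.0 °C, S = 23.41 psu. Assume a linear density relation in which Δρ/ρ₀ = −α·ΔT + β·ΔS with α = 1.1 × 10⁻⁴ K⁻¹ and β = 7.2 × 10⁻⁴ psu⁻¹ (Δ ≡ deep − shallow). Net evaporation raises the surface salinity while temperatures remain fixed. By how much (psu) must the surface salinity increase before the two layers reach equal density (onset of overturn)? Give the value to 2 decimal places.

Neutral buoyancy requires −α(T_deep − T_surf) + β(S_deep − S_surf′) = 0.
S_surf′ = S_deep − (α/β)·ΔT = 23.41 − (1.1 × 10⁻⁴/7.2 × 10⁻⁴)·(+9.8) = 21.9128 psu.
Increase required: 21.9128 − 16.31 = 5.6028 psu.

5.60 psu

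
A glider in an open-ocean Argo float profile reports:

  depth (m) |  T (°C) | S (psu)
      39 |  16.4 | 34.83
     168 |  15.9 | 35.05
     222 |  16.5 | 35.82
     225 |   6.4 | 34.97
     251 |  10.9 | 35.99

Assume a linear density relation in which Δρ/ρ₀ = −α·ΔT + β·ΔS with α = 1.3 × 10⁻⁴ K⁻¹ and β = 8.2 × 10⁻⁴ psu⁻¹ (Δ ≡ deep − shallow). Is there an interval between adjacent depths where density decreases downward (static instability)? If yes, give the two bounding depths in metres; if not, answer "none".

none

Evaluate Δρ/ρ₀ = −αΔT + βΔS across each adjacent pair:
  39–168 m: −αΔT+βΔS = −(1.3 × 10⁻⁴)(-0.5)+(8.2 × 10⁻⁴)(+0.22) = 2.5 × 10⁻⁴ → stable
  168–222 m: −αΔT+βΔS = −(1.3 × 10⁻⁴)(+0.6)+(8.2 × 10⁻⁴)(+0.77) = 5.5 × 10⁻⁴ → stable
  222–225 m: −αΔT+βΔS = −(1.3 × 10⁻⁴)(-10.1)+(8.2 × 10⁻⁴)(-0.85) = 6.2 × 10⁻⁴ → stable
  225–251 m: −αΔT+βΔS = −(1.3 × 10⁻⁴)(+4.5)+(8.2 × 10⁻⁴)(+1.02) = 2.5 × 10⁻⁴ → stable
Every interval has Δρ > 0: the column is stably stratified throughout.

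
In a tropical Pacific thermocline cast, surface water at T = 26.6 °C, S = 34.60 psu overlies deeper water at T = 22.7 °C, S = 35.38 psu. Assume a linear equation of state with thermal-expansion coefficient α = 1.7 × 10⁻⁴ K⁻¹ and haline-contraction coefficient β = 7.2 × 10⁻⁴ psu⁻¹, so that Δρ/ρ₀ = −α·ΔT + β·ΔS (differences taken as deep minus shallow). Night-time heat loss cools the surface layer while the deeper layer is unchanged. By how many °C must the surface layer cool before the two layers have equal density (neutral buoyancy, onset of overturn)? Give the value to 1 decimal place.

Neutral buoyancy requires Δρ = 0, i.e. −α(T_deep − T_surf′) + β(S_deep − S_surf) = 0.
T_surf′ = T_deep − (β/α)·ΔS = 22.7 − (7.2 × 10⁻⁴/1.7 × 10⁻⁴)·(+0.78) = 19.396 °C.
Cooling required: 26.6 − (19.396) = 7.204 °C.

7.2 °C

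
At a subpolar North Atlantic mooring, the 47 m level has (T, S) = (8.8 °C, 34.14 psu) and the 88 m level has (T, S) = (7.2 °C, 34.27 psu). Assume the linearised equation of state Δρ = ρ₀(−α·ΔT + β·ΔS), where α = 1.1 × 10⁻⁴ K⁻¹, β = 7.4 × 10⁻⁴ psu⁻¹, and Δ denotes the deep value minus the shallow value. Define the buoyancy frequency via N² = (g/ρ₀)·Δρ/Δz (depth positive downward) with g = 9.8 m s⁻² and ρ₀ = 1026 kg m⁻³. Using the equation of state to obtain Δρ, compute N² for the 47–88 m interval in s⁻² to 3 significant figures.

ΔT = -1.6 K, ΔS = +0.13 psu (deep − shallow).
Δρ/ρ₀ = −αΔT + βΔS = 1.76 × 10⁻⁴ + 9.62 × 10⁻⁵ = 2.722 × 10⁻⁴, so Δρ ≈ 0.2793 kg m⁻³.
N² = (g/ρ₀)·Δρ/Δz = g·(Δρ/ρ₀)/Δz = 9.8 × 2.722 × 10⁻⁴ / 41 = 6.5062 × 10⁻⁵ s⁻² ≈ 6.51 × 10⁻⁵ s⁻².

6.51 × 10⁻⁵ s⁻²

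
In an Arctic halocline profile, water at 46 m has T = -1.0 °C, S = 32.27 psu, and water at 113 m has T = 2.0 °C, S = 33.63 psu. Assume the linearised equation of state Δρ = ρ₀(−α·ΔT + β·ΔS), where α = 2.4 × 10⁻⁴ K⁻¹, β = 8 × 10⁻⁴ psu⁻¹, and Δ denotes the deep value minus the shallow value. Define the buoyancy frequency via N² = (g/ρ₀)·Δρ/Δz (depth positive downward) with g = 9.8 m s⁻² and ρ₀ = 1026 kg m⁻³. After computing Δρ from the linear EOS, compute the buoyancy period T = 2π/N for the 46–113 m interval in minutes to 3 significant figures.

ΔT = +3.0 K, ΔS = +1.36 psu (deep − shallow).
Δρ/ρ₀ = −αΔT + βΔS = -7.20 × 10⁻⁴ + 1.088 × 10⁻³ = 3.68 × 10⁻⁴, so Δρ ≈ 0.3776 kg m⁻³.
N² = (g/ρ₀)·Δρ/Δz = g·(Δρ/ρ₀)/Δz = 9.8 × 3.68 × 10⁻⁴ / 67 = 5.3827 × 10⁻⁵ s⁻².
N = √(5.3827 × 10⁻⁵) = 7.3367 × 10⁻³ rad s⁻¹ → T = 2π/N = 856.40 s = 14.273 min ≈ 14.3 min.

14.3 min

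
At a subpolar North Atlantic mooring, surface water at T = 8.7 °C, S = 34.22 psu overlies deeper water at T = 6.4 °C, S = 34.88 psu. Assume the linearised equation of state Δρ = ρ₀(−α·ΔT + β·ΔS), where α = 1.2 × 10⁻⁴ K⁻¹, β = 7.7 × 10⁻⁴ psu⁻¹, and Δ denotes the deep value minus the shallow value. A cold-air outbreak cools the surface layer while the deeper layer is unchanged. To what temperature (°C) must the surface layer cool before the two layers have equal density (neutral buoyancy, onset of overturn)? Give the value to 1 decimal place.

2.2 °C

Neutral buoyancy requires Δρ = 0, i.e. −α(T_deep − T_surf′) + β(S_deep − S_surf) = 0.
T_surf′ = T_deep − (β/α)·ΔS = 6.4 − (7.7 × 10⁻⁴/1.2 × 10⁻⁴)·(+0.66) = 2.165 °C.
Cooling required: 8.7 − (2.165) = 6.535 °C.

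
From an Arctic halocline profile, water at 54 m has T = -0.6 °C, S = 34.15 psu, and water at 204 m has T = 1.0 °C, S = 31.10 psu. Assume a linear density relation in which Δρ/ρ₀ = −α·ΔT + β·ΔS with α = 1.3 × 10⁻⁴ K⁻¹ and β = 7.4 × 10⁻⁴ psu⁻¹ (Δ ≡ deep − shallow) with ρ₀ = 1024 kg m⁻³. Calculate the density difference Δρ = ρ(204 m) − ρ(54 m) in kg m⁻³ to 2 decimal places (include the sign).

-2.52 kg m⁻³

ΔT = +1.6 K, ΔS = -3.05 psu (deep − shallow).
Δρ/ρ₀ = −(1.3 × 10⁻⁴)(+1.6) + (7.4 × 10⁻⁴)(-3.05) = -2.465 × 10⁻³.
Δρ = 1024 × (-2.465 × 10⁻³) = -2.52 kg m⁻³.
Negative Δρ: lighter below, statically unstable.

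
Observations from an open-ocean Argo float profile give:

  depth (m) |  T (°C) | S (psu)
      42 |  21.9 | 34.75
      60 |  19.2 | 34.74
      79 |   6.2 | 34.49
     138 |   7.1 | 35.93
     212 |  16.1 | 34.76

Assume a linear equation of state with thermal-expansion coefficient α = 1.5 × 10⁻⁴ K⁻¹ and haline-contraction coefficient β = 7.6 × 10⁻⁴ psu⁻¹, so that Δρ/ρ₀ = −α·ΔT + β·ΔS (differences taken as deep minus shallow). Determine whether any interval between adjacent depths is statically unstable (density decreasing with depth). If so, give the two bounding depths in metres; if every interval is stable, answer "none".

Evaluate Δρ/ρ₀ = −αΔT + βΔS across each adjacent pair:
  42–60 m: −αΔT+βΔS = −(1.5 × 10⁻⁴)(-2.7)+(7.6 × 10⁻⁴)(-0.01) = 4.0 × 10⁻⁴ → stable
  60–79 m: −αΔT+βΔS = −(1.5 × 10⁻⁴)(-13.0)+(7.6 × 10⁻⁴)(-0.25) = 1.8 × 10⁻³ → stable
  79–138 m: −αΔT+βΔS = −(1.5 × 10⁻⁴)(+0.9)+(7.6 × 10⁻⁴)(+1.44) = 9.6 × 10⁻⁴ → stable
  138–212 m: −αΔT+βΔS = −(1.5 × 10⁻⁴)(+9.0)+(7.6 × 10⁻⁴)(-1.17) = -2.2 × 10⁻³ → UNSTABLE
The 138–212 m interval has Δρ < 0: lighter water underlies denser water.

138–212 m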